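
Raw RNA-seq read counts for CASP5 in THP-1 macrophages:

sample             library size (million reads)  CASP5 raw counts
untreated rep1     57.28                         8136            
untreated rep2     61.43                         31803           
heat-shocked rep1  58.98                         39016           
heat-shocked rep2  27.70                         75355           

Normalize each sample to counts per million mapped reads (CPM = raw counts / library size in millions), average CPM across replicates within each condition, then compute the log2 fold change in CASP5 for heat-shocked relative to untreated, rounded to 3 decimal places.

2.358

CPM(untreated rep1) = 8136 / 57.28 = 142.0391
CPM(untreated rep2) = 31803 / 61.43 = 517.7112
CPM(heat-shocked rep1) = 39016 / 58.98 = 661.5124
CPM(heat-shocked rep2) = 75355 / 27.70 = 2720.3971
mean CPM(untreated) = 329.8752; mean CPM(heat-shocked) = 1690.9547
Fold change = 1690.9547 / 329.8752 = 5.12604
log2(5.12604) = 2.3578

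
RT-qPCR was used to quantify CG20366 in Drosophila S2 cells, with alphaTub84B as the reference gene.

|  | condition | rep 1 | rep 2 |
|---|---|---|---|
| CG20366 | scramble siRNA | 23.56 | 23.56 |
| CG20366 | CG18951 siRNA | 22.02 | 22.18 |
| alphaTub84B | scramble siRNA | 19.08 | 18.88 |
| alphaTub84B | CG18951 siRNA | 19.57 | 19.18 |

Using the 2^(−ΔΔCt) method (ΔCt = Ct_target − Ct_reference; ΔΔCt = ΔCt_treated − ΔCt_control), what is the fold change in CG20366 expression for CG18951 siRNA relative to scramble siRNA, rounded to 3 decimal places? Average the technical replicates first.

3.618

Mean Ct: CG20366 scramble siRNA 23.560; CG20366 CG18951 siRNA 22.100; alphaTub84B scramble siRNA 18.980; alphaTub84B CG18951 siRNA 19.375
ΔCt(scramble siRNA) = 23.560 − 18.980 = 4.580
ΔCt(CG18951 siRNA) = 22.100 − 19.375 = 2.725
ΔΔCt = 2.725 − 4.580 = -1.855
Fold change = 2^(−(-1.855)) = 2^1.855 = 3.6175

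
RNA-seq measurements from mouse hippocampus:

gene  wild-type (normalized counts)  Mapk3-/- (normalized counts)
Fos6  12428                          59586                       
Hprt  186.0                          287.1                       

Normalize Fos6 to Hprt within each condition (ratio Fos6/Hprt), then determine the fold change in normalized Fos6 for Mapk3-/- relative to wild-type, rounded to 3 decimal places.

Fos6/Hprt (wild-type) = 12428 / 186.0 = 66.817
Fos6/Hprt (Mapk3-/-) = 59586 / 287.1 = 207.54
Fold change = 207.54 / 66.817 = 3.1062

3.106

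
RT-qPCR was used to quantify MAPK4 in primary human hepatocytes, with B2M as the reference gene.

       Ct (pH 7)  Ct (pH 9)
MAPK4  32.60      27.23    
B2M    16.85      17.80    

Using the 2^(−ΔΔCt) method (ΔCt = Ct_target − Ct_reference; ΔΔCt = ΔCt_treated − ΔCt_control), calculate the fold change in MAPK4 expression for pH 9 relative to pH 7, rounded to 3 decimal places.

79.893

ΔCt(pH 7) = 32.600 − 16.850 = 15.750
ΔCt(pH 9) = 27.230 − 17.800 = 9.430
ΔΔCt = 9.430 − 15.750 = -6.320
Fold change = 2^(−(-6.320)) = 2^6.320 = 79.8932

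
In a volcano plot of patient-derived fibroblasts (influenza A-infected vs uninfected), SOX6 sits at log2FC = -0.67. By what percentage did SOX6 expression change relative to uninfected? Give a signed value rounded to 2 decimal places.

Fold change = 2^(-0.67) = 0.6285
Percent change = (FC − 1) × 100% = (0.6285 − 1) × 100 = -37.15%

-37.15%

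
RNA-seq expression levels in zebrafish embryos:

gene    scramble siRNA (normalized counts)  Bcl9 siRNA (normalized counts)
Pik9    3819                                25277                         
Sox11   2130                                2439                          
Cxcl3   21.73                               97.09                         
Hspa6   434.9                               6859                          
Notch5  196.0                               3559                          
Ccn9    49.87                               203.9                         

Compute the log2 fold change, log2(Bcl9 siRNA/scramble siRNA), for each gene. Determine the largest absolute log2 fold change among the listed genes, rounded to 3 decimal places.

4.183

log2(25277/3819) = 2.727  (Pik9)
log2(2439/2130) = 0.195  (Sox11)
log2(97.09/21.73) = 2.160  (Cxcl3)
log2(6859/434.9) = 3.979  (Hspa6)
log2(3559/196.0) = 4.183  (Notch5)
log2(203.9/49.87) = 2.032  (Ccn9)
The largest magnitude belongs to Notch5.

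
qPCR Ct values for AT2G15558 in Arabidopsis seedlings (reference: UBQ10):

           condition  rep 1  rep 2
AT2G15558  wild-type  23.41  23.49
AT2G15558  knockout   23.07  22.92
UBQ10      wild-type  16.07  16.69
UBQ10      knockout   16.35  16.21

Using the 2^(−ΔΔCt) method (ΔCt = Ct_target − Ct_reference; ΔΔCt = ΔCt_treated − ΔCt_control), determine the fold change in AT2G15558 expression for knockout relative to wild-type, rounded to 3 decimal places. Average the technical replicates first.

Mean Ct: AT2G15558 wild-type 23.450; AT2G15558 knockout 22.995; UBQ10 wild-type 16.380; UBQ10 knockout 16.280
ΔCt(wild-type) = 23.450 − 16.380 = 7.070
ΔCt(knockout) = 22.995 − 16.280 = 6.715
ΔΔCt = 6.715 − 7.070 = -0.355
Fold change = 2^(−(-0.355)) = 2^0.355 = 1.2790

1.279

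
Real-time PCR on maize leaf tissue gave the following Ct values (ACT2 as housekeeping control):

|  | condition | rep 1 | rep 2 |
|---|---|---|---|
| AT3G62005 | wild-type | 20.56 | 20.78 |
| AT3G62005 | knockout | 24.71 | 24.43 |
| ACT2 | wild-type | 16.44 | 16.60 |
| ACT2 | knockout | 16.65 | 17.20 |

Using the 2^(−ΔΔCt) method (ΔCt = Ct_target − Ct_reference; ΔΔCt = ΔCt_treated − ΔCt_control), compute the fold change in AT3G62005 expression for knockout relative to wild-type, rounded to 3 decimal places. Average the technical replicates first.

0.089

Mean Ct: AT3G62005 wild-type 20.670; AT3G62005 knockout 24.570; ACT2 wild-type 16.520; ACT2 knockout 16.925
ΔCt(wild-type) = 20.670 − 16.520 = 4.150
ΔCt(knockout) = 24.570 − 16.925 = 7.645
ΔΔCt = 7.645 − 4.150 = 3.495
Fold change = 2^(−3.495) = 0.0887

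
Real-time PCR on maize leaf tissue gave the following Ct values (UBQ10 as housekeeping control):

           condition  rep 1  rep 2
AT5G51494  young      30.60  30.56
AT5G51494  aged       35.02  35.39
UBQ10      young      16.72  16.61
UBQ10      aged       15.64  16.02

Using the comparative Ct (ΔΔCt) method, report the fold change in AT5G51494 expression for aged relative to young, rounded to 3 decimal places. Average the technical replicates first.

Mean Ct: AT5G51494 young 30.580; AT5G51494 aged 35.205; UBQ10 young 16.665; UBQ10 aged 15.830
ΔCt(young) = 30.580 − 16.665 = 13.915
ΔCt(aged) = 35.205 − 15.830 = 19.375
ΔΔCt = 19.375 − 13.915 = 5.460
Fold change = 2^(−5.460) = 0.0227

0.023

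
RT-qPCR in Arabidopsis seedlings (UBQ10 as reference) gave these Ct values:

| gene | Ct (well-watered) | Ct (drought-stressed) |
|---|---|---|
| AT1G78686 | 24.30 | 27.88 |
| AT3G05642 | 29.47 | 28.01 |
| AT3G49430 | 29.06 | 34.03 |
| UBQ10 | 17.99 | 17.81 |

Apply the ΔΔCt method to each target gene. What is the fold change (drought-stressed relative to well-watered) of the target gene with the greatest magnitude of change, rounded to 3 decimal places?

AT1G78686: ΔΔCt = (27.88−17.81) − (24.30−17.99) = 10.07 − 6.31 = 3.76; fold change = 2^-3.76 = 0.074
AT3G05642: ΔΔCt = (28.01−17.81) − (29.47−17.99) = 10.20 − 11.48 = -1.28; fold change = 2^1.28 = 2.428
AT3G49430: ΔΔCt = (34.03−17.81) − (29.06−17.99) = 16.22 − 11.07 = 5.15; fold change = 2^-5.15 = 0.028
AT3G49430 has the largest |ΔΔCt| = 5.15.

0.028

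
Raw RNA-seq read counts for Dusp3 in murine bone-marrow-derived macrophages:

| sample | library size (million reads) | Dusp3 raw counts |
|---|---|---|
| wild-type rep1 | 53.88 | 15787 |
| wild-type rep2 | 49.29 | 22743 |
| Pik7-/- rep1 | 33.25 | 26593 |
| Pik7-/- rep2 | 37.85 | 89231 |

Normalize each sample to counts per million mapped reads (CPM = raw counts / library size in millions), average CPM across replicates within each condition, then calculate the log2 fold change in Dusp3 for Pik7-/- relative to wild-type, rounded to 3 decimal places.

CPM(wild-type rep1) = 15787 / 53.88 = 293.0030
CPM(wild-type rep2) = 22743 / 49.29 = 461.4121
CPM(Pik7-/- rep1) = 26593 / 33.25 = 799.7895
CPM(Pik7-/- rep2) = 89231 / 37.85 = 2357.4901
mean CPM(wild-type) = 377.2075; mean CPM(Pik7-/-) = 1578.6398
Fold change = 1578.6398 / 377.2075 = 4.18507
log2(4.18507) = 2.0653

2.065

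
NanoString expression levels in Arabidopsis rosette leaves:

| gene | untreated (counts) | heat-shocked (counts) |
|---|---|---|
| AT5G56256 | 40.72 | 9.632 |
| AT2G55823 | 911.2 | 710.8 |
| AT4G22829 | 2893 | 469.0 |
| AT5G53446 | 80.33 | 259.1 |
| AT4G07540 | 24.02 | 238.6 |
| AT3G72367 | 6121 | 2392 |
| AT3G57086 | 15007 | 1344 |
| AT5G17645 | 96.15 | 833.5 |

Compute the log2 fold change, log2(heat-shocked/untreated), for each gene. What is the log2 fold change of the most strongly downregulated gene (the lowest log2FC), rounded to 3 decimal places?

-3.481

log2(9.632/40.72) = -2.080  (AT5G56256)
log2(710.8/911.2) = -0.358  (AT2G55823)
log2(469.0/2893) = -2.625  (AT4G22829)
log2(259.1/80.33) = 1.689  (AT5G53446)
log2(238.6/24.02) = 3.312  (AT4G07540)
log2(2392/6121) = -1.356  (AT3G72367)
log2(1344/15007) = -3.481  (AT3G57086)
log2(833.5/96.15) = 3.116  (AT5G17645)
AT3G57086 is most strongly downregulated.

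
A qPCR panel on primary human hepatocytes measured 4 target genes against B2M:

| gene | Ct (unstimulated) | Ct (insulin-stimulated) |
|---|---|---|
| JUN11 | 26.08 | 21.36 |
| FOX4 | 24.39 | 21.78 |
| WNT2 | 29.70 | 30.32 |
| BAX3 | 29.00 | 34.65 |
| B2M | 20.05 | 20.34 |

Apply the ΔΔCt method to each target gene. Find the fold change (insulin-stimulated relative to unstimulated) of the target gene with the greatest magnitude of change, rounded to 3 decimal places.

JUN11: ΔΔCt = (21.36−20.34) − (26.08−20.05) = 1.02 − 6.03 = -5.01; fold change = 2^5.01 = 32.223
FOX4: ΔΔCt = (21.78−20.34) − (24.39−20.05) = 1.44 − 4.34 = -2.90; fold change = 2^2.90 = 7.464
WNT2: ΔΔCt = (30.32−20.34) − (29.70−20.05) = 9.98 − 9.65 = 0.33; fold change = 2^-0.33 = 0.796
BAX3: ΔΔCt = (34.65−20.34) − (29.00−20.05) = 14.31 − 8.95 = 5.36; fold change = 2^-5.36 = 0.024
BAX3 has the largest |ΔΔCt| = 5.36.

0.024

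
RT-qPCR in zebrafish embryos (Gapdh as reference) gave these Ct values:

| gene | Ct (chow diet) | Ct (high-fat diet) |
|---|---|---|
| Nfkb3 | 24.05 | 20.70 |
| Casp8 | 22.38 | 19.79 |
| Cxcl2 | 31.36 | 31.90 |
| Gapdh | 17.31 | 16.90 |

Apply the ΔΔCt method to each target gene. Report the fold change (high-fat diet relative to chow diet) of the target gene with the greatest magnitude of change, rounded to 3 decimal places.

7.674

Nfkb3: ΔΔCt = (20.70−16.90) − (24.05−17.31) = 3.80 − 6.74 = -2.94; fold change = 2^2.94 = 7.674
Casp8: ΔΔCt = (19.79−16.90) − (22.38−17.31) = 2.89 − 5.07 = -2.18; fold change = 2^2.18 = 4.532
Cxcl2: ΔΔCt = (31.90−16.90) − (31.36−17.31) = 15.00 − 14.05 = 0.95; fold change = 2^-0.95 = 0.518
Nfkb3 has the largest |ΔΔCt| = 2.94.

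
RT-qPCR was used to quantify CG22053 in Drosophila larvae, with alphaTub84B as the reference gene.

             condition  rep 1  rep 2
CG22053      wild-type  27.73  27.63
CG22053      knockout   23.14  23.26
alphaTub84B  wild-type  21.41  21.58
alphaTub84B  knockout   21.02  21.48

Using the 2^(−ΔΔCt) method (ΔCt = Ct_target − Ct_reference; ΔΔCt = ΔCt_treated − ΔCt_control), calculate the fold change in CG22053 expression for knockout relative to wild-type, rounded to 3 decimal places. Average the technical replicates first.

18.831

Mean Ct: CG22053 wild-type 27.680; CG22053 knockout 23.200; alphaTub84B wild-type 21.495; alphaTub84B knockout 21.250
ΔCt(wild-type) = 27.680 − 21.495 = 6.185
ΔCt(knockout) = 23.200 − 21.250 = 1.950
ΔΔCt = 1.950 − 6.185 = -4.235
Fold change = 2^(−(-4.235)) = 2^4.235 = 18.8305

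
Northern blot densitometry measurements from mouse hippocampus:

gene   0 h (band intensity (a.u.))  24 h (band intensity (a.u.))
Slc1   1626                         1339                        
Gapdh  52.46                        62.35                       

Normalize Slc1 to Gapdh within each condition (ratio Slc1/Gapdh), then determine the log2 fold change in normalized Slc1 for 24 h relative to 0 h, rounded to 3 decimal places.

Slc1/Gapdh (0 h) = 1626 / 52.46 = 30.995
Slc1/Gapdh (24 h) = 1339 / 62.35 = 21.476
Fold change = 21.476 / 30.995 = 0.6929
log2(0.6929) = -0.5293

-0.529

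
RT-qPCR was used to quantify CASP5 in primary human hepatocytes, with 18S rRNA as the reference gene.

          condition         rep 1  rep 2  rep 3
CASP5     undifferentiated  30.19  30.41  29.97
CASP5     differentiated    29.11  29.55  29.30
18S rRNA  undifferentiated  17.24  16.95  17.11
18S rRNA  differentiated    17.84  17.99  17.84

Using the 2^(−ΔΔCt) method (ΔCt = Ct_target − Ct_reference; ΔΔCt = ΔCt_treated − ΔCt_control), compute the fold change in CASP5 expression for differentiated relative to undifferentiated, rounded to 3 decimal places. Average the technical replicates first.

Mean Ct: CASP5 undifferentiated 30.190; CASP5 differentiated 29.320; 18S rRNA undifferentiated 17.100; 18S rRNA differentiated 17.890
ΔCt(undifferentiated) = 30.190 − 17.100 = 13.090
ΔCt(differentiated) = 29.320 − 17.890 = 11.430
ΔΔCt = 11.430 − 13.090 = -1.660
Fold change = 2^(−(-1.660)) = 2^1.660 = 3.1602

3.160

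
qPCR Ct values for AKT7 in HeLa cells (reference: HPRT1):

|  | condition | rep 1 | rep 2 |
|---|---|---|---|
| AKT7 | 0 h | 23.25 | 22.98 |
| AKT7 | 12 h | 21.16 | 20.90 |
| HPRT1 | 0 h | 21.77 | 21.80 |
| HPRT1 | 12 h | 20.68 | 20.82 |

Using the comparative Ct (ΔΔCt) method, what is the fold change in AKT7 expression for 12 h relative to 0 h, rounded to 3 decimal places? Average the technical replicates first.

2.071

Mean Ct: AKT7 0 h 23.115; AKT7 12 h 21.030; HPRT1 0 h 21.785; HPRT1 12 h 20.750
ΔCt(0 h) = 23.115 − 21.785 = 1.330
ΔCt(12 h) = 21.030 − 20.750 = 0.280
ΔΔCt = 0.280 − 1.330 = -1.050
Fold change = 2^(−(-1.050)) = 2^1.050 = 2.0705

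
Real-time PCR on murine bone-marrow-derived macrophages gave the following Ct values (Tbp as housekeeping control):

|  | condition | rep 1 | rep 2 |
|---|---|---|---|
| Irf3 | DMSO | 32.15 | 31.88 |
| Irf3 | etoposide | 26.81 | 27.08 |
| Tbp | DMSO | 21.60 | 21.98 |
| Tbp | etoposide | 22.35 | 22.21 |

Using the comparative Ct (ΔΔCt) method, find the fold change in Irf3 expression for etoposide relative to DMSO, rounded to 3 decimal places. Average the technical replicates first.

Mean Ct: Irf3 DMSO 32.015; Irf3 etoposide 26.945; Tbp DMSO 21.790; Tbp etoposide 22.280
ΔCt(DMSO) = 32.015 − 21.790 = 10.225
ΔCt(etoposide) = 26.945 − 22.280 = 4.665
ΔΔCt = 4.665 − 10.225 = -5.560
Fold change = 2^(−(-5.560)) = 2^5.560 = 47.1766

47.177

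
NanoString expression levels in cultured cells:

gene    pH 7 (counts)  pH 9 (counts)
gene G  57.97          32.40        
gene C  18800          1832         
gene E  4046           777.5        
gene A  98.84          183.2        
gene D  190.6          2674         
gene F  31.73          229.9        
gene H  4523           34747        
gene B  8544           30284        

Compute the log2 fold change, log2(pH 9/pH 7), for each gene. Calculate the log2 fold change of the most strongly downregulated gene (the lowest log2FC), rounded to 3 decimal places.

log2(32.40/57.97) = -0.839  (gene G)
log2(1832/18800) = -3.359  (gene C)
log2(777.5/4046) = -2.380  (gene E)
log2(183.2/98.84) = 0.890  (gene A)
log2(2674/190.6) = 3.810  (gene D)
log2(229.9/31.73) = 2.857  (gene F)
log2(34747/4523) = 2.942  (gene H)
log2(30284/8544) = 1.826  (gene B)
gene C is most strongly downregulated.

-3.359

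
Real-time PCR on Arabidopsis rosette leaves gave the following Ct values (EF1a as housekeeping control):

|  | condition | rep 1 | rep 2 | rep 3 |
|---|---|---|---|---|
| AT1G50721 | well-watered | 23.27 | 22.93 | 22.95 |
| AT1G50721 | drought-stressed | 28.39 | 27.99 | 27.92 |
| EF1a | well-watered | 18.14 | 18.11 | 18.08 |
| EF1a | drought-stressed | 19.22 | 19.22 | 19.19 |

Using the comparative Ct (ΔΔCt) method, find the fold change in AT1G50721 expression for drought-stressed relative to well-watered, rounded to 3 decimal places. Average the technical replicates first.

0.065

Mean Ct: AT1G50721 well-watered 23.050; AT1G50721 drought-stressed 28.100; EF1a well-watered 18.110; EF1a drought-stressed 19.210
ΔCt(well-watered) = 23.050 − 18.110 = 4.940
ΔCt(drought-stressed) = 28.100 − 19.210 = 8.890
ΔΔCt = 8.890 − 4.940 = 3.950
Fold change = 2^(−3.950) = 0.0647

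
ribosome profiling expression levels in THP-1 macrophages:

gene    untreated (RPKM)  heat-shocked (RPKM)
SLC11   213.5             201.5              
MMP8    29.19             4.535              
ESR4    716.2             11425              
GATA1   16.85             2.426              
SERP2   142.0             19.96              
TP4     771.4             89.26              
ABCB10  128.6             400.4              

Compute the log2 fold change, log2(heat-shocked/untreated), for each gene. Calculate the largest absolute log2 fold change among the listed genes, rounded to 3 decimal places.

3.996

log2(201.5/213.5) = -0.083  (SLC11)
log2(4.535/29.19) = -2.686  (MMP8)
log2(11425/716.2) = 3.996  (ESR4)
log2(2.426/16.85) = -2.796  (GATA1)
log2(19.96/142.0) = -2.831  (SERP2)
log2(89.26/771.4) = -3.111  (TP4)
log2(400.4/128.6) = 1.639  (ABCB10)
The largest magnitude belongs to ESR4.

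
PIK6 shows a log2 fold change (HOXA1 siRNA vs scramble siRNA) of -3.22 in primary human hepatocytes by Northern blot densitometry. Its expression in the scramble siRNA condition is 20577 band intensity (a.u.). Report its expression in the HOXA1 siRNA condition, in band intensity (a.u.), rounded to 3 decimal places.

Fold change = 2^(-3.22) = 0.1073
HOXA1 siRNA expression = 20577 × 0.1073 = 2208.338

2208.338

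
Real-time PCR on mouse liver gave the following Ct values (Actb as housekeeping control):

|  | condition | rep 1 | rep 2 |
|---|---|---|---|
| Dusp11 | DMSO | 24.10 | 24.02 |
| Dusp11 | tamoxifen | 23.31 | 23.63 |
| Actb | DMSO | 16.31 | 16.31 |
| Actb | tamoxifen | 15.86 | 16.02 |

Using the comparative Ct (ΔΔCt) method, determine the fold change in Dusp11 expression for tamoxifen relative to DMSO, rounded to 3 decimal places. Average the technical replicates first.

Mean Ct: Dusp11 DMSO 24.060; Dusp11 tamoxifen 23.470; Actb DMSO 16.310; Actb tamoxifen 15.940
ΔCt(DMSO) = 24.060 − 16.310 = 7.750
ΔCt(tamoxifen) = 23.470 − 15.940 = 7.530
ΔΔCt = 7.530 − 7.750 = -0.220
Fold change = 2^(−(-0.220)) = 2^0.220 = 1.1647

1.165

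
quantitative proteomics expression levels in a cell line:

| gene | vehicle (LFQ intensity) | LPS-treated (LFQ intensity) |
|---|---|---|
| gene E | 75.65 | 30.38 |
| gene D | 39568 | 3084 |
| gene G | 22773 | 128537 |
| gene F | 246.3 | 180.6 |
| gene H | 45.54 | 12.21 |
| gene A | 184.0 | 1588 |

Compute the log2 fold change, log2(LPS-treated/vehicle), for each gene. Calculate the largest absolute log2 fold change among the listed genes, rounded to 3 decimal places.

log2(30.38/75.65) = -1.316  (gene E)
log2(3084/39568) = -3.681  (gene D)
log2(128537/22773) = 2.497  (gene G)
log2(180.6/246.3) = -0.448  (gene F)
log2(12.21/45.54) = -1.899  (gene H)
log2(1588/184.0) = 3.109  (gene A)
The largest magnitude belongs to gene D.

3.681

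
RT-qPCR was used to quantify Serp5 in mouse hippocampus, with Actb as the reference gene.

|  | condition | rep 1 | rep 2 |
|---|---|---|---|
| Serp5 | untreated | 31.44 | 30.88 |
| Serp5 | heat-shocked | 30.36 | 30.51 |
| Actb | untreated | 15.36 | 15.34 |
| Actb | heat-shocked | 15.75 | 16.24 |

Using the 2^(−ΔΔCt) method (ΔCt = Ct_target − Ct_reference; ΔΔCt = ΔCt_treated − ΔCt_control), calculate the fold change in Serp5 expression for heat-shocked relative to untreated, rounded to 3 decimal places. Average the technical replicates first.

Mean Ct: Serp5 untreated 31.160; Serp5 heat-shocked 30.435; Actb untreated 15.350; Actb heat-shocked 15.995
ΔCt(untreated) = 31.160 − 15.350 = 15.810
ΔCt(heat-shocked) = 30.435 − 15.995 = 14.440
ΔΔCt = 14.440 − 15.810 = -1.370
Fold change = 2^(−(-1.370)) = 2^1.370 = 2.5847

2.585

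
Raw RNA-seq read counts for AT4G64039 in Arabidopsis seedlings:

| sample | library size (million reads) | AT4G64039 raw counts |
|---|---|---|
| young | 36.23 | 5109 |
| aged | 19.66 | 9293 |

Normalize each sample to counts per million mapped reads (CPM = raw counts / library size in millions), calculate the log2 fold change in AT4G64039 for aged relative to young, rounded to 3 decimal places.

1.745

CPM(young) = 5109 / 36.23 = 141.0157
CPM(aged) = 9293 / 19.66 = 472.6857
Fold change = 472.6857 / 141.0157 = 3.35201
log2(3.35201) = 1.7450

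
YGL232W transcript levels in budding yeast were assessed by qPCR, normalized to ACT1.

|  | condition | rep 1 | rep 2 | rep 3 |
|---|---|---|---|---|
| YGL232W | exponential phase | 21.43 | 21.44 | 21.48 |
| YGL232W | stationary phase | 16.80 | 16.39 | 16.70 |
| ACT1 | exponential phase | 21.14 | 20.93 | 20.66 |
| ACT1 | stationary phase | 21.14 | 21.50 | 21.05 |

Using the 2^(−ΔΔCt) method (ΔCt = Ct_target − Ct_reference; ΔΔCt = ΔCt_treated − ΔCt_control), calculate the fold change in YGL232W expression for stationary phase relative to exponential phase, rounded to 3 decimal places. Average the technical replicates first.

Mean Ct: YGL232W exponential phase 21.450; YGL232W stationary phase 16.630; ACT1 exponential phase 20.910; ACT1 stationary phase 21.230
ΔCt(exponential phase) = 21.450 − 20.910 = 0.540
ΔCt(stationary phase) = 16.630 − 21.230 = -4.600
ΔΔCt = -4.600 − 0.540 = -5.140
Fold change = 2^(−(-5.140)) = 2^5.140 = 35.2610

35.261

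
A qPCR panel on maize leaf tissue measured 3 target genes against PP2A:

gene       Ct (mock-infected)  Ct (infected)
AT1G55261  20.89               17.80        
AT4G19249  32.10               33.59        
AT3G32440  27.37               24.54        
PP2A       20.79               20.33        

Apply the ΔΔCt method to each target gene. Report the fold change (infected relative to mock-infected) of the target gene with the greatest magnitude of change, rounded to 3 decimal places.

AT1G55261: ΔΔCt = (17.80−20.33) − (20.89−20.79) = -2.53 − 0.10 = -2.63; fold change = 2^2.63 = 6.190
AT4G19249: ΔΔCt = (33.59−20.33) − (32.10−20.79) = 13.26 − 11.31 = 1.95; fold change = 2^-1.95 = 0.259
AT3G32440: ΔΔCt = (24.54−20.33) − (27.37−20.79) = 4.21 − 6.58 = -2.37; fold change = 2^2.37 = 5.169
AT1G55261 has the largest |ΔΔCt| = 2.63.

6.190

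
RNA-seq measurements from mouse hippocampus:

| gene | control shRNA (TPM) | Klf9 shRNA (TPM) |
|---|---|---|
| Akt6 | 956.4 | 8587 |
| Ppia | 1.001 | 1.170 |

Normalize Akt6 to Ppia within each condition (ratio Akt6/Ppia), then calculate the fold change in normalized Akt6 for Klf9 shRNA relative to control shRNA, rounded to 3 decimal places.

Akt6/Ppia (control shRNA) = 956.4 / 1.001 = 955.44
Akt6/Ppia (Klf9 shRNA) = 8587 / 1.170 = 7339.3
Fold change = 7339.3 / 955.44 = 7.6816

7.682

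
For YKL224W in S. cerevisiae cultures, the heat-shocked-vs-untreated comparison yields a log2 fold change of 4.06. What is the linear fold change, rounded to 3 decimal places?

16.679

Fold change = 2^(4.06) = 16.6795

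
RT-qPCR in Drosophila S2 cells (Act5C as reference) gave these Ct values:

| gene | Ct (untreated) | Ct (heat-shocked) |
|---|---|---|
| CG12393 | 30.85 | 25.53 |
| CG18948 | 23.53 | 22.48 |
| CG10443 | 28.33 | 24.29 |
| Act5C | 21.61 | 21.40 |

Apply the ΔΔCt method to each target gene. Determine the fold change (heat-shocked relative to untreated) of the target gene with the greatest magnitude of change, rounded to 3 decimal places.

34.535

CG12393: ΔΔCt = (25.53−21.40) − (30.85−21.61) = 4.13 − 9.24 = -5.11; fold change = 2^5.11 = 34.535
CG18948: ΔΔCt = (22.48−21.40) − (23.53−21.61) = 1.08 − 1.92 = -0.84; fold change = 2^0.84 = 1.790
CG10443: ΔΔCt = (24.29−21.40) − (28.33−21.61) = 2.89 − 6.72 = -3.83; fold change = 2^3.83 = 14.221
CG12393 has the largest |ΔΔCt| = 5.11.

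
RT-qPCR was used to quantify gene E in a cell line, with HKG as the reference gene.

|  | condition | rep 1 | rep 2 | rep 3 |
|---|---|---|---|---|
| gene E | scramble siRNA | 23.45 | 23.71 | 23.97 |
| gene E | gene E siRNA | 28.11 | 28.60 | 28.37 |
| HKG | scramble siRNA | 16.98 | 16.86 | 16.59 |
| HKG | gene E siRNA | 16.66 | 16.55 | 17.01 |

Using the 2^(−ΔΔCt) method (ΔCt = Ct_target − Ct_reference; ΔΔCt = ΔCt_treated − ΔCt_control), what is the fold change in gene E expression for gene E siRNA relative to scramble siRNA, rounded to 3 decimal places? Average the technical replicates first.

0.038

Mean Ct: gene E scramble siRNA 23.710; gene E gene E siRNA 28.360; HKG scramble siRNA 16.810; HKG gene E siRNA 16.740
ΔCt(scramble siRNA) = 23.710 − 16.810 = 6.900
ΔCt(gene E siRNA) = 28.360 − 16.740 = 11.620
ΔΔCt = 11.620 − 6.900 = 4.720
Fold change = 2^(−4.720) = 0.0379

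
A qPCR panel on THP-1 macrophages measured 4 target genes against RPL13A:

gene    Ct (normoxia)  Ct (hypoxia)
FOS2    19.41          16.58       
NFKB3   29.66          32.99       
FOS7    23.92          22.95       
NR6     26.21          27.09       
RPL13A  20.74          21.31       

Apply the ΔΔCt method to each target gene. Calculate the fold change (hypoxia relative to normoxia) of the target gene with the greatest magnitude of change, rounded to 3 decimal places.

FOS2: ΔΔCt = (16.58−21.31) − (19.41−20.74) = -4.73 − (-1.33) = -3.40; fold change = 2^3.40 = 10.556
NFKB3: ΔΔCt = (32.99−21.31) − (29.66−20.74) = 11.68 − 8.92 = 2.76; fold change = 2^-2.76 = 0.148
FOS7: ΔΔCt = (22.95−21.31) − (23.92−20.74) = 1.64 − 3.18 = -1.54; fold change = 2^1.54 = 2.908
NR6: ΔΔCt = (27.09−21.31) − (26.21−20.74) = 5.78 − 5.47 = 0.31; fold change = 2^-0.31 = 0.807
FOS2 has the largest |ΔΔCt| = 3.40.

10.556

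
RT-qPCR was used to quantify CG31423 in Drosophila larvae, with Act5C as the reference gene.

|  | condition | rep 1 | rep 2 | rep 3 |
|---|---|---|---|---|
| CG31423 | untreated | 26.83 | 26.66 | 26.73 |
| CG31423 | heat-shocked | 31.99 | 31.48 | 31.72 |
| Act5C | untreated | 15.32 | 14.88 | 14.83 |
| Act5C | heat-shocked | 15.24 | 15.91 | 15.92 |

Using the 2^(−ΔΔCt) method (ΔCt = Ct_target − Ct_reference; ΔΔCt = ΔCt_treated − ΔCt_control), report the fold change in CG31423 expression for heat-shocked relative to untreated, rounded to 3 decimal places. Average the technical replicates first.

0.050

Mean Ct: CG31423 untreated 26.740; CG31423 heat-shocked 31.730; Act5C untreated 15.010; Act5C heat-shocked 15.690
ΔCt(untreated) = 26.740 − 15.010 = 11.730
ΔCt(heat-shocked) = 31.730 − 15.690 = 16.040
ΔΔCt = 16.040 − 11.730 = 4.310
Fold change = 2^(−4.310) = 0.0504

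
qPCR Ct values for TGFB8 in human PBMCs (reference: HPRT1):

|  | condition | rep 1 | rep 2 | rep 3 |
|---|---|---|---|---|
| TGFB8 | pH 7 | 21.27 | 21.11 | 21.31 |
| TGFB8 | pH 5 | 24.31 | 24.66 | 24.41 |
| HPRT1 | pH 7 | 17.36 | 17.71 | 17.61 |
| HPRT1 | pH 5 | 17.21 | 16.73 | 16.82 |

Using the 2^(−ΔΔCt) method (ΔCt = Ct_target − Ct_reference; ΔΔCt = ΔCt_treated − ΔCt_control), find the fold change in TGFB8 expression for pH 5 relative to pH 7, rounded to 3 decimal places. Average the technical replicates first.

0.068

Mean Ct: TGFB8 pH 7 21.230; TGFB8 pH 5 24.460; HPRT1 pH 7 17.560; HPRT1 pH 5 16.920
ΔCt(pH 7) = 21.230 − 17.560 = 3.670
ΔCt(pH 5) = 24.460 − 16.920 = 7.540
ΔΔCt = 7.540 − 3.670 = 3.870
Fold change = 2^(−3.870) = 0.0684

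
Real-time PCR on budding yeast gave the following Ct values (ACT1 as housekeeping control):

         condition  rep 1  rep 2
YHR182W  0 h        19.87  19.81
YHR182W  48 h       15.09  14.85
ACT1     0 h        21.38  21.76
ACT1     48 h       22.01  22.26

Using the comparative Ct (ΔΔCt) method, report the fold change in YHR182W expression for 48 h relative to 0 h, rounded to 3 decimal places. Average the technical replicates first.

Mean Ct: YHR182W 0 h 19.840; YHR182W 48 h 14.970; ACT1 0 h 21.570; ACT1 48 h 22.135
ΔCt(0 h) = 19.840 − 21.570 = -1.730
ΔCt(48 h) = 14.970 − 22.135 = -7.165
ΔΔCt = -7.165 − (-1.730) = -5.435
Fold change = 2^(−(-5.435)) = 2^5.435 = 43.2611

43.261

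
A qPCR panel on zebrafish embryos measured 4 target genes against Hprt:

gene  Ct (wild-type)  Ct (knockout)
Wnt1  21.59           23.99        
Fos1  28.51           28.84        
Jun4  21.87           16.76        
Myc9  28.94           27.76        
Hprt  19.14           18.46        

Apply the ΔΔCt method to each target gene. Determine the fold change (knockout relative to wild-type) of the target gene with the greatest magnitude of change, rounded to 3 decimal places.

21.556

Wnt1: ΔΔCt = (23.99−18.46) − (21.59−19.14) = 5.53 − 2.45 = 3.08; fold change = 2^-3.08 = 0.118
Fos1: ΔΔCt = (28.84−18.46) − (28.51−19.14) = 10.38 − 9.37 = 1.01; fold change = 2^-1.01 = 0.497
Jun4: ΔΔCt = (16.76−18.46) − (21.87−19.14) = -1.70 − 2.73 = -4.43; fold change = 2^4.43 = 21.556
Myc9: ΔΔCt = (27.76−18.46) − (28.94−19.14) = 9.30 − 9.80 = -0.50; fold change = 2^0.50 = 1.414
Jun4 has the largest |ΔΔCt| = 4.43.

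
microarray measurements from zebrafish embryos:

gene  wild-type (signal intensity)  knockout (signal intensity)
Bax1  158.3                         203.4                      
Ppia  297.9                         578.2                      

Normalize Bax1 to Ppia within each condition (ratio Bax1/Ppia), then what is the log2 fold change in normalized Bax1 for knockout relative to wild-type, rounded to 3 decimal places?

Bax1/Ppia (wild-type) = 158.3 / 297.9 = 0.53139
Bax1/Ppia (knockout) = 203.4 / 578.2 = 0.35178
Fold change = 0.35178 / 0.53139 = 0.6620
log2(0.6620) = -0.5951

-0.595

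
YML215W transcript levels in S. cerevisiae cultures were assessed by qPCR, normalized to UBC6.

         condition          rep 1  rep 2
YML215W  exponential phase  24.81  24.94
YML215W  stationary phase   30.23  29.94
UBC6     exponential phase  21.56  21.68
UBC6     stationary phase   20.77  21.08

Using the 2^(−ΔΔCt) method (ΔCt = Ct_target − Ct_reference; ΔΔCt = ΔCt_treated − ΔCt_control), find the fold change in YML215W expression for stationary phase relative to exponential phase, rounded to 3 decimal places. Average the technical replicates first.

Mean Ct: YML215W exponential phase 24.875; YML215W stationary phase 30.085; UBC6 exponential phase 21.620; UBC6 stationary phase 20.925
ΔCt(exponential phase) = 24.875 − 21.620 = 3.255
ΔCt(stationary phase) = 30.085 − 20.925 = 9.160
ΔΔCt = 9.160 − 3.255 = 5.905
Fold change = 2^(−5.905) = 0.0167

0.017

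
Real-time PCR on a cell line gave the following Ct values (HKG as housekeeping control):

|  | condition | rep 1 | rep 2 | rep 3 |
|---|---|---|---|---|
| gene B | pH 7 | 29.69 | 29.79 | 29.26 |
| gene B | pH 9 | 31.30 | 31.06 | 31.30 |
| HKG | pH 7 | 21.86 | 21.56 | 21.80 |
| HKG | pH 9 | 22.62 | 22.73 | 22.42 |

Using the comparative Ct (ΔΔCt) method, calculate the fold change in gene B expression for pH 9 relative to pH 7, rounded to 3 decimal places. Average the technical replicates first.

0.578

Mean Ct: gene B pH 7 29.580; gene B pH 9 31.220; HKG pH 7 21.740; HKG pH 9 22.590
ΔCt(pH 7) = 29.580 − 21.740 = 7.840
ΔCt(pH 9) = 31.220 − 22.590 = 8.630
ΔΔCt = 8.630 − 7.840 = 0.790
Fold change = 2^(−0.790) = 0.5783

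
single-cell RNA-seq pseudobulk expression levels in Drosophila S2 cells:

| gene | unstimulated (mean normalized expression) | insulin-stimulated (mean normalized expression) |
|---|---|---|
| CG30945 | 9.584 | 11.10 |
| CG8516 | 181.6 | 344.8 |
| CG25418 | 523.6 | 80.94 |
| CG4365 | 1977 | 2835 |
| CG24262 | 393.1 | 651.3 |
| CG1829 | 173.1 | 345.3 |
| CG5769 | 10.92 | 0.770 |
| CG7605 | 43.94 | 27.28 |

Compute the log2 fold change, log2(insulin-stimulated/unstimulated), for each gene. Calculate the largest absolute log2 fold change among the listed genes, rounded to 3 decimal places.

log2(11.10/9.584) = 0.212  (CG30945)
log2(344.8/181.6) = 0.925  (CG8516)
log2(80.94/523.6) = -2.694  (CG25418)
log2(2835/1977) = 0.520  (CG4365)
log2(651.3/393.1) = 0.728  (CG24262)
log2(345.3/173.1) = 0.996  (CG1829)
log2(0.770/10.92) = -3.826  (CG5769)
log2(27.28/43.94) = -0.688  (CG7605)
The largest magnitude belongs to CG5769.

3.826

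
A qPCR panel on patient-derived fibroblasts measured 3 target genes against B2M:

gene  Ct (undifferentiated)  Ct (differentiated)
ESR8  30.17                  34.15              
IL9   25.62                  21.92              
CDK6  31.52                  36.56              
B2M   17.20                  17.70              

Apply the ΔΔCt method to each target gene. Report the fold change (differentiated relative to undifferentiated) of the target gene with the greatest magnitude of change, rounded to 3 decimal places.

ESR8: ΔΔCt = (34.15−17.70) − (30.17−17.20) = 16.45 − 12.97 = 3.48; fold change = 2^-3.48 = 0.090
IL9: ΔΔCt = (21.92−17.70) − (25.62−17.20) = 4.22 − 8.42 = -4.20; fold change = 2^4.20 = 18.379
CDK6: ΔΔCt = (36.56−17.70) − (31.52−17.20) = 18.86 − 14.32 = 4.54; fold change = 2^-4.54 = 0.043
CDK6 has the largest |ΔΔCt| = 4.54.

0.043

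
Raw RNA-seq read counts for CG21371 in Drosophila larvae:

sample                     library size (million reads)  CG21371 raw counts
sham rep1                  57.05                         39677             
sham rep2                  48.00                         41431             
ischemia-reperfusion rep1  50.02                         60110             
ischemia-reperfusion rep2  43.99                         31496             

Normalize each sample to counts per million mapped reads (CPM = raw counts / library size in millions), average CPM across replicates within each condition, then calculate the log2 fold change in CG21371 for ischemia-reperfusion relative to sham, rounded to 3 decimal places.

0.299

CPM(sham rep1) = 39677 / 57.05 = 695.4777
CPM(sham rep2) = 41431 / 48.00 = 863.1458
CPM(ischemia-reperfusion rep1) = 60110 / 50.02 = 1201.7193
CPM(ischemia-reperfusion rep2) = 31496 / 43.99 = 715.9809
mean CPM(sham) = 779.3117; mean CPM(ischemia-reperfusion) = 958.8501
Fold change = 958.8501 / 779.3117 = 1.23038
log2(1.23038) = 0.2991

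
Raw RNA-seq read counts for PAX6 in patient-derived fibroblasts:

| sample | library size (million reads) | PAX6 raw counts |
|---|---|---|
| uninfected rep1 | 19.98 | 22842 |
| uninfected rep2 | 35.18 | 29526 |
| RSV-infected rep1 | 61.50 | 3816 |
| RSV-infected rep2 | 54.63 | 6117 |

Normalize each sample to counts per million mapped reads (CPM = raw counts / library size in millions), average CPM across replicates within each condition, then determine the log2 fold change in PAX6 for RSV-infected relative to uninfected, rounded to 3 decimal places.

CPM(uninfected rep1) = 22842 / 19.98 = 1143.2432
CPM(uninfected rep2) = 29526 / 35.18 = 839.2837
CPM(RSV-infected rep1) = 3816 / 61.50 = 62.0488
CPM(RSV-infected rep2) = 6117 / 54.63 = 111.9714
mean CPM(uninfected) = 991.2635; mean CPM(RSV-infected) = 87.0101
Fold change = 87.0101 / 991.2635 = 0.08778
log2(0.08778) = -3.5100

-3.510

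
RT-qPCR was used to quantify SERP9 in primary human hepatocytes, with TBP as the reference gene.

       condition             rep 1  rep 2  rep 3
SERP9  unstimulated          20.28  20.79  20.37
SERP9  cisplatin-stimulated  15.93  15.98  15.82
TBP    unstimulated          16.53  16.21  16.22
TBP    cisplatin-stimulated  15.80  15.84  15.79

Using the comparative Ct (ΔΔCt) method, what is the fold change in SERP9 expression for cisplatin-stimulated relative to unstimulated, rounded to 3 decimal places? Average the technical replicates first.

16.679

Mean Ct: SERP9 unstimulated 20.480; SERP9 cisplatin-stimulated 15.910; TBP unstimulated 16.320; TBP cisplatin-stimulated 15.810
ΔCt(unstimulated) = 20.480 − 16.320 = 4.160
ΔCt(cisplatin-stimulated) = 15.910 − 15.810 = 0.100
ΔΔCt = 0.100 − 4.160 = -4.060
Fold change = 2^(−(-4.060)) = 2^4.060 = 16.6795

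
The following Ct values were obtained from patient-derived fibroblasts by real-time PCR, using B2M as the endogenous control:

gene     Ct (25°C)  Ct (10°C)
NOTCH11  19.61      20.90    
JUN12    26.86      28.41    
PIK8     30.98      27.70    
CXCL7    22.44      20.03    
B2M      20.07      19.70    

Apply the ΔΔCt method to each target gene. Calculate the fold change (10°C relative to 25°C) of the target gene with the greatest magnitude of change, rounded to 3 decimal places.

7.516

NOTCH11: ΔΔCt = (20.90−19.70) − (19.61−20.07) = 1.20 − (-0.46) = 1.66; fold change = 2^-1.66 = 0.316
JUN12: ΔΔCt = (28.41−19.70) − (26.86−20.07) = 8.71 − 6.79 = 1.92; fold change = 2^-1.92 = 0.264
PIK8: ΔΔCt = (27.70−19.70) − (30.98−20.07) = 8.00 − 10.91 = -2.91; fold change = 2^2.91 = 7.516
CXCL7: ΔΔCt = (20.03−19.70) − (22.44−20.07) = 0.33 − 2.37 = -2.04; fold change = 2^2.04 = 4.112
PIK8 has the largest |ΔΔCt| = 2.91.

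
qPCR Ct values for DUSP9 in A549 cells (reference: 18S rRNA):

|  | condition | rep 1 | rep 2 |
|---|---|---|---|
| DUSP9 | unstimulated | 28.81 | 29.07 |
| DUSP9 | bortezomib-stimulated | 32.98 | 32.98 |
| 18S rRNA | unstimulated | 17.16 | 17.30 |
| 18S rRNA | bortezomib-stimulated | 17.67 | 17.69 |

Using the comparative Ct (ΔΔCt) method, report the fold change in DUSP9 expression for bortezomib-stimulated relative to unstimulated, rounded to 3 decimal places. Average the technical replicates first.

Mean Ct: DUSP9 unstimulated 28.940; DUSP9 bortezomib-stimulated 32.980; 18S rRNA unstimulated 17.230; 18S rRNA bortezomib-stimulated 17.680
ΔCt(unstimulated) = 28.940 − 17.230 = 11.710
ΔCt(bortezomib-stimulated) = 32.980 − 17.680 = 15.300
ΔΔCt = 15.300 − 11.710 = 3.590
Fold change = 2^(−3.590) = 0.0830

0.083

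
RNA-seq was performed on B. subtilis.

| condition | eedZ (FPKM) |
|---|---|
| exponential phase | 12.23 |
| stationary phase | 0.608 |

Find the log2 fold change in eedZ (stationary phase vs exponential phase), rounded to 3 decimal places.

Fold change = 0.608 / 12.23 = 0.0497
log2(0.0497) = -4.3302

-4.330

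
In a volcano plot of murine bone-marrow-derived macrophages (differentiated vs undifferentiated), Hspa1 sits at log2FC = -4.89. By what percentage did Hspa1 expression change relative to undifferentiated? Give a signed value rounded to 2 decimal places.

-96.63%

Fold change = 2^(-4.89) = 0.0337
Percent change = (FC − 1) × 100% = (0.0337 − 1) × 100 = -96.63%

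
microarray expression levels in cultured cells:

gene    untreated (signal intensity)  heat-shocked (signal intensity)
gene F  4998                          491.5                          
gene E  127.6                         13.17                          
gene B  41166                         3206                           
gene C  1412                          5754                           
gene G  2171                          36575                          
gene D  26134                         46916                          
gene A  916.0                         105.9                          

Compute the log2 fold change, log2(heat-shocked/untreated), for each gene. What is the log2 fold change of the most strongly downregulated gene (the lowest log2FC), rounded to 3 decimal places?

log2(491.5/4998) = -3.346  (gene F)
log2(13.17/127.6) = -3.276  (gene E)
log2(3206/41166) = -3.683  (gene B)
log2(5754/1412) = 2.027  (gene C)
log2(36575/2171) = 4.074  (gene G)
log2(46916/26134) = 0.844  (gene D)
log2(105.9/916.0) = -3.113  (gene A)
gene B is most strongly downregulated.

-3.683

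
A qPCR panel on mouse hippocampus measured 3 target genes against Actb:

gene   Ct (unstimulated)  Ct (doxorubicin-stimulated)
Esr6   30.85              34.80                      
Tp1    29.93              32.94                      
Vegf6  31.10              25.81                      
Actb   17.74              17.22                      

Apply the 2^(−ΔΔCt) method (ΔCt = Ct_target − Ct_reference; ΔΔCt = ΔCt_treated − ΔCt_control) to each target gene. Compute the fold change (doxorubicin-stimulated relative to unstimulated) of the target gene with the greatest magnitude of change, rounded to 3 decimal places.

27.284

Esr6: ΔΔCt = (34.80−17.22) − (30.85−17.74) = 17.58 − 13.11 = 4.47; fold change = 2^-4.47 = 0.045
Tp1: ΔΔCt = (32.94−17.22) − (29.93−17.74) = 15.72 − 12.19 = 3.53; fold change = 2^-3.53 = 0.087
Vegf6: ΔΔCt = (25.81−17.22) − (31.10−17.74) = 8.59 − 13.36 = -4.77; fold change = 2^4.77 = 27.284
Vegf6 has the largest |ΔΔCt| = 4.77.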